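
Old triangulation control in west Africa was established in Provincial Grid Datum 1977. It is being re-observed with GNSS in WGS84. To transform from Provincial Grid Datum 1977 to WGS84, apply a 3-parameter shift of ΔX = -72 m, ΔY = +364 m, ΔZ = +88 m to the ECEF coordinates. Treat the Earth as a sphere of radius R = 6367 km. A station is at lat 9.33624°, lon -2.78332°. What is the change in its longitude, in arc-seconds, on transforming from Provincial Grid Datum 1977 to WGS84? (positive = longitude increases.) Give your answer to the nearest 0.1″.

Δλ = 11.8″

sin φ = 0.162228, cos φ = 0.986753, sin λ = -0.048559, cos λ = 0.998820.
East component: ΔE = −sin λ·ΔX + cos λ·ΔY = −(-0.048559)(-72) + (0.998820)(364) = 360.07 m.
1° of latitude spans πR/180 = 111125 m; at latitude φ, 1° of longitude spans that × cos φ = 109653.1 m, so Δλ = 360.07 / 109653.1 × 3600 = 11.822″.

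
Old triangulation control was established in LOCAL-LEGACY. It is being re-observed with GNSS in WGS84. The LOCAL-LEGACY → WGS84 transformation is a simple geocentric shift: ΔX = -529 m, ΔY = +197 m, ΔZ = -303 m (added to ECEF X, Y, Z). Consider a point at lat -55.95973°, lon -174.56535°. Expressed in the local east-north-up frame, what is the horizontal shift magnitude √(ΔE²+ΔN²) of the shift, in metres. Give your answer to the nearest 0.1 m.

At φ = -55.95973°, λ = -174.56535°: sin φ = -0.828644, cos φ = 0.559775, sin λ = -0.094710, cos λ = -0.995505.
ΔE = −sin λ·ΔX + cos λ·ΔY = −(-0.094710)·(-529) + (-0.995505)·(197) = -246.22 m.
ΔN = −sin φ cos λ·ΔX − sin φ sin λ·ΔY + cos φ·ΔZ = −(-0.828644)(-0.995505)(-529) − (-0.828644)(-0.094710)(197) + (0.559775)(-303) = 251.31 m.
Horizontal magnitude = √(ΔE² + ΔN²) = √((-246.22)² + 251.31²) = 351.82 m.

351.8 m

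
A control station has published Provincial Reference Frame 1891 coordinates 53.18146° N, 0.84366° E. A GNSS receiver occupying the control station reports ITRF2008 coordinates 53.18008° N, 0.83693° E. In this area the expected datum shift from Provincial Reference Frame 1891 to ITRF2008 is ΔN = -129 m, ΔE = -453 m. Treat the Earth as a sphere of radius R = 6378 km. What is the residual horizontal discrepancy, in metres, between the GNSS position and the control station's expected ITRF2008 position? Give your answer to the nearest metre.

25 m

Observed coordinate differences: Δφ = -0.00138°, Δλ = -0.00673°.
Converting to metres (1° lat = 111317 m, cos φ = 0.599283): observed ΔN = -153.6 m, observed ΔE = -449.0 m.
Subtracting the expected shift leaves a residual of -153.6 − (-129) = -24.6 m north and -449.0 − (-453) = 4.0 m east.
Residual distance = √((-24.6)² + 4.0²) = 24.9 m.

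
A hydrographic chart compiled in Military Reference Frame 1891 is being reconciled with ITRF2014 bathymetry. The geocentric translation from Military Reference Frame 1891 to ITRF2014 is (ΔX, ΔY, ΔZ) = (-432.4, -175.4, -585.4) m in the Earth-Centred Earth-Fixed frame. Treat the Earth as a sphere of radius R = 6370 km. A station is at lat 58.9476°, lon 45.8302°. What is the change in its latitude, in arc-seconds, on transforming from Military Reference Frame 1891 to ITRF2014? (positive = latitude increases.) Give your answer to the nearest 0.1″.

Δφ = 2.1″

sin φ = 0.856696, cos φ = 0.515822, sin λ = 0.717278, cos λ = 0.696787.
North component: ΔN = −sin φ cos λ·ΔX − sin φ sin λ·ΔY + cos φ·ΔZ = −(0.856696)(0.696787)(-432.4) − (0.856696)(0.717278)(-175.4) + (0.515822)(-585.4) = 63.93 m.
1° of latitude spans πR/180 = 111177 m, so Δφ = 63.93 / 111177 × 3600 = 2.070″.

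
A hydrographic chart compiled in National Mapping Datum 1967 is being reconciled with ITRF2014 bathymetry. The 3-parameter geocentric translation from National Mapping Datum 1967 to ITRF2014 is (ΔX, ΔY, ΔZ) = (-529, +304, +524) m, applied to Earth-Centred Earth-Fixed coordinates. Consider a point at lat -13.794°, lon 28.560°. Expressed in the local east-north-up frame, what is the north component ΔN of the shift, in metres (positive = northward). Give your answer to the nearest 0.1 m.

ΔN = 432.8 m

At φ = -13.794°, λ = 28.560°: sin φ = -0.238432, cos φ = 0.971159, sin λ = 0.478079, cos λ = 0.878317.
ΔN = −sin φ cos λ·ΔX − sin φ sin λ·ΔY + cos φ·ΔZ = −(-0.238432)(0.878317)(-529) − (-0.238432)(0.478079)(304) + (0.971159)(524) = 432.76 m.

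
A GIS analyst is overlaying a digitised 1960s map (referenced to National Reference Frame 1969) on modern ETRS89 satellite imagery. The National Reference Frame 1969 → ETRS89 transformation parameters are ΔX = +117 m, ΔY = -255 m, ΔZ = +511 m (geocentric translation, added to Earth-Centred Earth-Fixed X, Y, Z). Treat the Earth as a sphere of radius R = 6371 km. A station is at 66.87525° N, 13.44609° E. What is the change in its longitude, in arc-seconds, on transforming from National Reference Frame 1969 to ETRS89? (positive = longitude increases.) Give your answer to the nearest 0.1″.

sin φ = 0.919652, cos φ = 0.392734, sin λ = 0.232530, cos λ = 0.972589.
East component: ΔE = −sin λ·ΔX + cos λ·ΔY = −(0.232530)(117) + (0.972589)(-255) = -275.22 m.
1° of latitude spans πR/180 = 111195 m; at latitude φ, 1° of longitude spans that × cos φ = 43670.1 m, so Δλ = -275.22 / 43670.1 × 3600 = -22.688″.

Δλ = -22.7″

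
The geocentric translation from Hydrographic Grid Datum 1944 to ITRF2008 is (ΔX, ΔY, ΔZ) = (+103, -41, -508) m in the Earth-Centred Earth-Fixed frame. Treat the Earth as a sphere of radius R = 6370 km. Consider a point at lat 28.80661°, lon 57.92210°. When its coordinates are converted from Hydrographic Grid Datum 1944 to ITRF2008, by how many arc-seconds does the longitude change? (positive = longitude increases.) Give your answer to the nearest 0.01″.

Δλ = -4.03″

sin φ = 0.481855, cos φ = 0.876251, sin λ = 0.847327, cos λ = 0.531072.
East component: ΔE = −sin λ·ΔX + cos λ·ΔY = −(0.847327)(103) + (0.531072)(-41) = -109.05 m.
1° of latitude spans πR/180 = 111177 m; at latitude φ, 1° of longitude spans that × cos φ = 97419.4 m, so Δλ = -109.05 / 97419.4 × 3600 = -4.030″.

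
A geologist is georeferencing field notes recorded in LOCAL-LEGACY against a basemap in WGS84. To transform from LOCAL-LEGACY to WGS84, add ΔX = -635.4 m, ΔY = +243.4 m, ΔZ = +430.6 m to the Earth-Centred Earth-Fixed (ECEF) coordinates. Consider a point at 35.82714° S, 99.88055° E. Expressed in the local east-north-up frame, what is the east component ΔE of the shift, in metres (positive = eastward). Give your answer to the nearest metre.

The local east axis at (φ, λ) is (−sin λ, cos λ, 0), so ΔE = −sin(99.88055°)·(-635.4) + cos(99.88055°)·243.4 = 584.21 m.

ΔE = 584 m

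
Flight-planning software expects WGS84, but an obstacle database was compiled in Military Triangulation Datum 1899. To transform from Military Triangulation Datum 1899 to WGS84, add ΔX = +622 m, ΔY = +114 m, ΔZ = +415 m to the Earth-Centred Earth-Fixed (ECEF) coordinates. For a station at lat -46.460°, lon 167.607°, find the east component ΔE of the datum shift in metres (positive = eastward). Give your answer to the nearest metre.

ΔE = -245 m

The local east axis at (φ, λ) is (−sin λ, cos λ, 0), so ΔE = −sin(167.607°)·622 + cos(167.607°)·114 = -244.83 m.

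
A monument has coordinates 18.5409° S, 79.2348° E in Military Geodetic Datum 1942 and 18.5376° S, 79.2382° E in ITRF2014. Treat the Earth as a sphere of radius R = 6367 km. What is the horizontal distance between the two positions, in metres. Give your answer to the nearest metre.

513 m

Δφ = -18.5376° − -18.5409° = +0.0033°; Δλ = 79.2382° − 79.2348° = +0.0034°.
1° along a meridian = πR/180 = 111125 m.
ΔN = Δφ × 111125 = 366.7 m; ΔE = Δλ × 111125 × cos(-18.5409°) = +0.0034 × 111125 × 0.948097 = 358.2 m.
Distance = √(ΔE² + ΔN²) = √(358.2² + 366.7²) = 512.6 m.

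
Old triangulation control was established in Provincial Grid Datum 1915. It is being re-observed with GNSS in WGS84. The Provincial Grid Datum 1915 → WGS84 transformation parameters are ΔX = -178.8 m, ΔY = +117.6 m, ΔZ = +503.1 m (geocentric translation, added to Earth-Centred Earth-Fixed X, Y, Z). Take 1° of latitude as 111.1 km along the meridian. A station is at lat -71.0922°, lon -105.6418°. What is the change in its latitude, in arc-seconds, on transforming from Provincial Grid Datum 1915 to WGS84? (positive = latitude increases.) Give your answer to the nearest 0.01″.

Δφ = 3.29″

sin φ = -0.946041, cos φ = 0.324046, sin λ = -0.962966, cos λ = -0.269622.
North component: ΔN = −sin φ cos λ·ΔX − sin φ sin λ·ΔY + cos φ·ΔZ = −(-0.946041)(-0.269622)(-178.8) − (-0.946041)(-0.962966)(117.6) + (0.324046)(503.1) = 101.50 m.
1° of latitude spans 111100 m, so Δφ = 101.50 / 111100 × 3600 = 3.289″.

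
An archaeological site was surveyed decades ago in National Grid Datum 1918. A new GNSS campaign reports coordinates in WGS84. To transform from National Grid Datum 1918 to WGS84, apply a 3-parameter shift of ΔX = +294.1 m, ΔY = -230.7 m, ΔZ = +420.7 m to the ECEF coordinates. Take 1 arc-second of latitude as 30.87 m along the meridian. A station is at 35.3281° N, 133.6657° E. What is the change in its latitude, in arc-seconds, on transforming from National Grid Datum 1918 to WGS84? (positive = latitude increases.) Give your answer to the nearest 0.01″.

Δφ = 18.05″

sin φ = 0.578258, cos φ = 0.815854, sin λ = 0.723381, cos λ = -0.690449.
North component: ΔN = −sin φ cos λ·ΔX − sin φ sin λ·ΔY + cos φ·ΔZ = −(0.578258)(-0.690449)(294.1) − (0.578258)(0.723381)(-230.7) + (0.815854)(420.7) = 557.15 m.
1° of latitude spans 3600 × 30.87 = 111132 m, so Δφ = 557.15 / 111132 × 3600 = 18.048″.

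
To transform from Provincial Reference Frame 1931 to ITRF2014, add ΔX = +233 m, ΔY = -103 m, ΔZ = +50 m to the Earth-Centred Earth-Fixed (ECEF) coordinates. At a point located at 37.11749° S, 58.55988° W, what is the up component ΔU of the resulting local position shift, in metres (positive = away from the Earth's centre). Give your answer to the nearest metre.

The local up (radial) axis is (cos φ cos λ, cos φ sin λ, sin φ), giving ΔU = 96.912 + 70.074 − 30.173 = 136.81 m.

ΔU = 137 m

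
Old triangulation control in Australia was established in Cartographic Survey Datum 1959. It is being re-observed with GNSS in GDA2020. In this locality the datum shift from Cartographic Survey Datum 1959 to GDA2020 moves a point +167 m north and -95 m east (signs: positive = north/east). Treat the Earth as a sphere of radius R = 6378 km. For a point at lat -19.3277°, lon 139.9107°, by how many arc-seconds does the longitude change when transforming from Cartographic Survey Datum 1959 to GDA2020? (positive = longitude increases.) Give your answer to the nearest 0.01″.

Δλ = -3.26″

At latitude -19.3277°, cos φ = 0.943641.
One radian of longitude at latitude φ spans R cos φ, so Δλ = ΔE / (R cos φ) = -95.0 / (6378000 × 0.943641) = -1.5785e-05 rad = -3.256″.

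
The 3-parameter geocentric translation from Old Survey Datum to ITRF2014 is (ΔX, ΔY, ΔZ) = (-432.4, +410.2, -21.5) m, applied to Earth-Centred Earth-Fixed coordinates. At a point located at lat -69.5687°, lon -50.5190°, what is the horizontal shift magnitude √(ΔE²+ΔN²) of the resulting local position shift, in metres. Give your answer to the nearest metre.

567 m

The local east axis at (φ, λ) is (−sin λ, cos λ, 0), so ΔE = −sin(-50.5190°)·(-432.4) + cos(-50.5190°)·410.2 = -72.93 m.
The local north axis is (−sin φ cos λ, −sin φ sin λ, cos φ), giving ΔN = -257.634 − 296.690 − 7.505 = -561.83 m.
Horizontal magnitude = √(ΔE² + ΔN²) = √((-72.93)² + (-561.83)²) = 566.54 m.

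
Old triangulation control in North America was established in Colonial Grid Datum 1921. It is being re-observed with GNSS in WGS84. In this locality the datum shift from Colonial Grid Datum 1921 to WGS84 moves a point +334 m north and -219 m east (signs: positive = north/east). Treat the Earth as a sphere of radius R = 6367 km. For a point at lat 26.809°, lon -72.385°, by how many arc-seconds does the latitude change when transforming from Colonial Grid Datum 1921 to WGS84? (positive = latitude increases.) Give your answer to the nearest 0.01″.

Δφ = 10.82″

On a sphere of radius R, 1 rad of latitude = R, so Δφ = ΔN / R = 334.0 / 6367000 = 5.2458e-05 rad = 10.820″.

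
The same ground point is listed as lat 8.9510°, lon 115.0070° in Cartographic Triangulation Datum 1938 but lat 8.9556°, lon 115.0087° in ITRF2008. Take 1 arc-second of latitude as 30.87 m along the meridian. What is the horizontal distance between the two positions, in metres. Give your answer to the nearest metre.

544 m

Δφ = 8.9556° − 8.9510° = +0.0046°; Δλ = 115.0087° − 115.0070° = +0.0017°.
1° of latitude = 3600 × 30.87 = 111132 m.
ΔN = Δφ × 111132 = 511.2 m; ΔE = Δλ × 111132 × cos(8.9510°) = +0.0017 × 111132 × 0.987822 = 186.6 m.
Distance = √(ΔE² + ΔN²) = √(186.6² + 511.2²) = 544.2 m.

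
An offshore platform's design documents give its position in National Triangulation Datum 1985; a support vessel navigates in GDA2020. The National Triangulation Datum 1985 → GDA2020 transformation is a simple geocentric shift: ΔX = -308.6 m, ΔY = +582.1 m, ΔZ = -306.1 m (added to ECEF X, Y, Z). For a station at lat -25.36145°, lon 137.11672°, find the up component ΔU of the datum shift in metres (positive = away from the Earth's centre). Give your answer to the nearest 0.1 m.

ΔU = 693.4 m

The local up (radial) axis is (cos φ cos λ, cos φ sin λ, sin φ), giving ΔU = 204.331 + 357.946 + 131.111 = 693.39 m.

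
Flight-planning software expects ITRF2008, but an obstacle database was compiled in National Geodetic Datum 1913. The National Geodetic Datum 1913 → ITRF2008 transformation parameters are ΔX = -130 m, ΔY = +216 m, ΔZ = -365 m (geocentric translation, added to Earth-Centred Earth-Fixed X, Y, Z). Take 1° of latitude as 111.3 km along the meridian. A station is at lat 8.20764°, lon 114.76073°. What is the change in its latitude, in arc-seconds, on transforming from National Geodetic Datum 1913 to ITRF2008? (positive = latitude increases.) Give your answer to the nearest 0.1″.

sin φ = 0.142761, cos φ = 0.989757, sin λ = 0.908065, cos λ = -0.418830.
North component: ΔN = −sin φ cos λ·ΔX − sin φ sin λ·ΔY + cos φ·ΔZ = −(0.142761)(-0.418830)(-130) − (0.142761)(0.908065)(216) + (0.989757)(-365) = -397.04 m.
1° of latitude spans 111300 m, so Δφ = -397.04 / 111300 × 3600 = -12.842″.

Δφ = -12.8″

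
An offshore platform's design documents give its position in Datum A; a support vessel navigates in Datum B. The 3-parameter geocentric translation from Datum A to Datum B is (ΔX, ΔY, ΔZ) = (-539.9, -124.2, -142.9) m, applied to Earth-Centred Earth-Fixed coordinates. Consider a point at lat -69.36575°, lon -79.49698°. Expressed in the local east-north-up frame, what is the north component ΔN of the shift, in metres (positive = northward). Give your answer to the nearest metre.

ΔN = -28 m

At φ = -69.36575°, λ = -79.49698°: sin φ = -0.935849, cos φ = 0.352401, sin λ = -0.983245, cos λ = 0.182287.
ΔN = −sin φ cos λ·ΔX − sin φ sin λ·ΔY + cos φ·ΔZ = −(-0.935849)(0.182287)(-539.9) − (-0.935849)(-0.983245)(-124.2) + (0.352401)(-142.9) = -28.18 m.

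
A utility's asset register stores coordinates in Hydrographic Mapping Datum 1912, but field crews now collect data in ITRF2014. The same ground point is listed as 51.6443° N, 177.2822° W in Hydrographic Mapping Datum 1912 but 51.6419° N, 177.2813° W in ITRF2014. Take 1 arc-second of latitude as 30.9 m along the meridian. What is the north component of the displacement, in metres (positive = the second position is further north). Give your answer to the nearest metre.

Δφ = 51.6419° − 51.6443° = -0.0024°; Δλ = -177.2813° − -177.2822° = +0.0009°.
1° of latitude = 3600 × 30.90 = 111240 m.
ΔN = Δφ × 111240 = -267.0 m; ΔE = Δλ × 111240 × cos(51.6443°) = +0.0009 × 111240 × 0.620542 = 62.1 m.

ΔN = -267 m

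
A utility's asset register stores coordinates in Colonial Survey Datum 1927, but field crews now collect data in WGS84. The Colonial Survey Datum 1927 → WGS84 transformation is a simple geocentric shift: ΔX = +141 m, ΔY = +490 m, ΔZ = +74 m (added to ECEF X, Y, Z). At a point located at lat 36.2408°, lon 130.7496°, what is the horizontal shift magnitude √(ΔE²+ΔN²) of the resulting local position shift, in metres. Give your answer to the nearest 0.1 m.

At φ = 36.2408°, λ = 130.7496°: sin φ = 0.591180, cos φ = 0.806540, sin λ = 0.757570, cos λ = -0.652754.
ΔE = −sin λ·ΔX + cos λ·ΔY = −(0.757570)·(141) + (-0.652754)·(490) = -426.67 m.
ΔN = −sin φ cos λ·ΔX − sin φ sin λ·ΔY + cos φ·ΔZ = −(0.591180)(-0.652754)(141) − (0.591180)(0.757570)(490) + (0.806540)(74) = -105.36 m.
Horizontal magnitude = √(ΔE² + ΔN²) = √((-426.67)² + (-105.36)²) = 439.48 m.

439.5 m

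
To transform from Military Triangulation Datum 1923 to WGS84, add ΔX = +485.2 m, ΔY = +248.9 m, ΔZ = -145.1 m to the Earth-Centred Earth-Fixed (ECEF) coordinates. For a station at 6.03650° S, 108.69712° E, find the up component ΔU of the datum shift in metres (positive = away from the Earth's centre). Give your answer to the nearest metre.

At φ = -6.03650°, λ = 108.69712°: sin φ = -0.105162, cos φ = 0.994455, sin λ = 0.947226, cos λ = -0.320565.
ΔU = cos φ cos λ·ΔX + cos φ sin λ·ΔY + sin φ·ΔZ = (0.994455)(-0.320565)(485.2) + (0.994455)(0.947226)(248.9) + (-0.105162)(-145.1) = 95.04 m.

ΔU = 95 m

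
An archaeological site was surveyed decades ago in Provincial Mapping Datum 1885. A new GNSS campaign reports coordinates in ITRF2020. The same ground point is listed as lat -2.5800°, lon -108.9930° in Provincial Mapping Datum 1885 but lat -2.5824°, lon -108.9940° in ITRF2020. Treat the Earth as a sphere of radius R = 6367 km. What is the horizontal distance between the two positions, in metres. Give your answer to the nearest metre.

Δφ = -2.5824° − -2.5800° = -0.0024°; Δλ = -108.9940° − -108.9930° = -0.0010°.
1° along a meridian = πR/180 = 111125 m.
ΔN = Δφ × 111125 = -266.7 m; ΔE = Δλ × 111125 × cos(-2.5800°) = -0.0010 × 111125 × 0.998986 = -111.0 m.
Distance = √(ΔE² + ΔN²) = √((-111.0)² + (-266.7)²) = 288.9 m.

289 m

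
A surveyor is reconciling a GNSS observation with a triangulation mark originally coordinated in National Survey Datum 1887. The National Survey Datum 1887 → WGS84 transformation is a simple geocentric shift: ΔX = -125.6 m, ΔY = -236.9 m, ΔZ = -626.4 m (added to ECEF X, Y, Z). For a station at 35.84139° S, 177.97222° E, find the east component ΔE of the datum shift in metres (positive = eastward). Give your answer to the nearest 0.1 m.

ΔE = 241.2 m

The local east axis at (φ, λ) is (−sin λ, cos λ, 0), so ΔE = −sin(177.97222°)·(-125.6) + cos(177.97222°)·(-236.9) = 241.20 m.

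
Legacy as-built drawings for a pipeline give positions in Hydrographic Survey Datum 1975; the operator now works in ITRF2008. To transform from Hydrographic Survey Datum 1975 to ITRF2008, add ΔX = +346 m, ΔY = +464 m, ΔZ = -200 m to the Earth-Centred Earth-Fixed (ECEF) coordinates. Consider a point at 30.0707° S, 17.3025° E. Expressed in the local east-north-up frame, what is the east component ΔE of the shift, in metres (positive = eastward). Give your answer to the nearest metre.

The local east axis at (φ, λ) is (−sin λ, cos λ, 0), so ΔE = −sin(17.3025°)·346 + cos(17.3025°)·464 = 340.10 m.

ΔE = 340 m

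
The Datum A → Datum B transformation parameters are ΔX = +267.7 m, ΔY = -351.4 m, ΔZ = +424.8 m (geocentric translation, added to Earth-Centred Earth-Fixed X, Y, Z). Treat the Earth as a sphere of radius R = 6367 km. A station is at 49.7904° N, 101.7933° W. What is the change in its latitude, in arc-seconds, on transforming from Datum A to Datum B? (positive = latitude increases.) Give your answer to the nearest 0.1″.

Δφ = 1.7″

sin φ = 0.763688, cos φ = 0.645586, sin λ = -0.978891, cos λ = -0.204382.
North component: ΔN = −sin φ cos λ·ΔX − sin φ sin λ·ΔY + cos φ·ΔZ = −(0.763688)(-0.204382)(267.7) − (0.763688)(-0.978891)(-351.4) + (0.645586)(424.8) = 53.33 m.
1° of latitude spans πR/180 = 111125 m, so Δφ = 53.33 / 111125 × 3600 = 1.728″.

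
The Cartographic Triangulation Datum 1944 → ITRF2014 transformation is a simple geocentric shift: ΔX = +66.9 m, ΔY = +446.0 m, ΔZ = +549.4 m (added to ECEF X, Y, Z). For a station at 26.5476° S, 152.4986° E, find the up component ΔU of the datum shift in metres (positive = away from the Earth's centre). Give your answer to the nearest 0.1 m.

ΔU = -114.4 m

The local up (radial) axis is (cos φ cos λ, cos φ sin λ, sin φ), giving ΔU = -53.084 + 184.235 − 245.549 = -114.40 m.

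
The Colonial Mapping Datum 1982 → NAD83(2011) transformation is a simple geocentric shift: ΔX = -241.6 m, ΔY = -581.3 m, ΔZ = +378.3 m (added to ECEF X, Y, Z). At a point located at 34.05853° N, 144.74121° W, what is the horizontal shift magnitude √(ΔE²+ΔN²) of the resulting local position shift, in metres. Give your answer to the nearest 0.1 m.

335.5 m

The local east axis at (φ, λ) is (−sin λ, cos λ, 0), so ΔE = −sin(-144.74121°)·(-241.6) + cos(-144.74121°)·(-581.3) = 335.19 m.
The local north axis is (−sin φ cos λ, −sin φ sin λ, cos φ), giving ΔN = -110.484 − 187.931 + 313.409 = 14.99 m.
Horizontal magnitude = √(ΔE² + ΔN²) = √(335.19² + 14.99²) = 335.53 m.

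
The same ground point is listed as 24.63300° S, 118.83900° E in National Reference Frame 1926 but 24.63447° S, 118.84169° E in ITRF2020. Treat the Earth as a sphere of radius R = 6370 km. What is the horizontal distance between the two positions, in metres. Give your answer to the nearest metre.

Δφ = -24.63447° − -24.63300° = -0.00147°; Δλ = 118.84169° − 118.83900° = +0.00269°.
1° along a meridian = πR/180 = 111177 m.
ΔN = Δφ × 111177 = -163.4 m; ΔE = Δλ × 111177 × cos(-24.63300°) = +0.00269 × 111177 × 0.908996 = 271.9 m.
Distance = √(ΔE² + ΔN²) = √(271.9² + (-163.4)²) = 317.2 m.

317 m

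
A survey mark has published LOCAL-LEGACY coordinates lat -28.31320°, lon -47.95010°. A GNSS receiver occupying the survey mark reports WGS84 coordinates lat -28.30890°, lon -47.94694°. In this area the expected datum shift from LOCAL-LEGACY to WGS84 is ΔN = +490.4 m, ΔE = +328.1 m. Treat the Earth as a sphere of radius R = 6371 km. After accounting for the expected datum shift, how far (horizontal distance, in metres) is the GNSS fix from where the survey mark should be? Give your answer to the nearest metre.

22 m

Observed coordinate differences: Δφ = +0.00430°, Δλ = +0.00316°.
Converting to metres (1° lat = 111195 m, cos φ = 0.880368): observed ΔN = 478.1 m, observed ΔE = 309.3 m.
Subtracting the expected shift leaves a residual of 478.1 − (490.4) = -12.3 m north and 309.3 − (328.1) = -18.8 m east.
Residual distance = √((-12.3)² + (-18.8)²) = 22.4 m.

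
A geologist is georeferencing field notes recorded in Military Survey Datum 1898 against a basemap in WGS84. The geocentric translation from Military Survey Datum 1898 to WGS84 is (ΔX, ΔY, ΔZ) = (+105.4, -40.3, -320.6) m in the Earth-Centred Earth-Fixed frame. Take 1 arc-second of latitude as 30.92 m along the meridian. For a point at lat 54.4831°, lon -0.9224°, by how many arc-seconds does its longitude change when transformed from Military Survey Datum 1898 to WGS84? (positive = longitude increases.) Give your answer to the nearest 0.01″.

sin φ = 0.813944, cos φ = 0.580943, sin λ = -0.016098, cos λ = 0.999870.
East component: ΔE = −sin λ·ΔX + cos λ·ΔY = −(-0.016098)(105.4) + (0.999870)(-40.3) = -38.60 m.
1° of latitude spans 3600 × 30.92 = 111312 m; at latitude φ, 1° of longitude spans that × cos φ = 64665.9 m, so Δλ = -38.60 / 64665.9 × 3600 = -2.149″.

Δλ = -2.15″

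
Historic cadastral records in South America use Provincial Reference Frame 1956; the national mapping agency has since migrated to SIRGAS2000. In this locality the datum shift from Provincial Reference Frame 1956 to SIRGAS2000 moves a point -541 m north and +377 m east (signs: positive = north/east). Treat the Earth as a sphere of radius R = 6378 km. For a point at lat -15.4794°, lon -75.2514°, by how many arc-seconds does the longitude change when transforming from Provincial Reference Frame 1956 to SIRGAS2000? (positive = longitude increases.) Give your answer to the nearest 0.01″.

At latitude -15.4794°, cos φ = 0.963726.
One radian of longitude at latitude φ spans R cos φ, so Δλ = ΔE / (R cos φ) = 377.0 / (6378000 × 0.963726) = 6.1334e-05 rad = 12.651″.

Δλ = 12.65″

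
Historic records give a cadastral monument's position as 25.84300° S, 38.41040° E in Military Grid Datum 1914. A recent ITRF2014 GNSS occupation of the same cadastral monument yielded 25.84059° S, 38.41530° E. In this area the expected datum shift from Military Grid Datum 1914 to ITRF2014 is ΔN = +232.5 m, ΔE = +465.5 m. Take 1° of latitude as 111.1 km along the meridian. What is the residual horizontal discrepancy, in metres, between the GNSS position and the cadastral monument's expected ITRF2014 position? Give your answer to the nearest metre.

43 m

Observed coordinate differences: Δφ = +0.00241°, Δλ = +0.00490°.
Converting to metres (1° lat = 111100 m, cos φ = 0.899992): observed ΔN = 267.8 m, observed ΔE = 489.9 m.
Subtracting the expected shift leaves a residual of 267.8 − (232.5) = 35.3 m north and 489.9 − (465.5) = 24.4 m east.
Residual distance = √(35.3² + 24.4²) = 42.9 m.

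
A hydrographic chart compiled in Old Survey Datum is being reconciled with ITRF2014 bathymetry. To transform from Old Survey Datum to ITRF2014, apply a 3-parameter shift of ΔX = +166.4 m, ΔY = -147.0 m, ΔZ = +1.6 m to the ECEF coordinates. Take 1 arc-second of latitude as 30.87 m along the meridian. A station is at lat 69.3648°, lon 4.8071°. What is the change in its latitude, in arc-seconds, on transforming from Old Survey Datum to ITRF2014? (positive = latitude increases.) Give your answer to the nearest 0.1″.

Δφ = -4.6″

sin φ = 0.935843, cos φ = 0.352417, sin λ = 0.083801, cos λ = 0.996482.
North component: ΔN = −sin φ cos λ·ΔX − sin φ sin λ·ΔY + cos φ·ΔZ = −(0.935843)(0.996482)(166.4) − (0.935843)(0.083801)(-147.0) + (0.352417)(1.6) = -143.08 m.
1° of latitude spans 3600 × 30.87 = 111132 m, so Δφ = -143.08 / 111132 × 3600 = -4.635″.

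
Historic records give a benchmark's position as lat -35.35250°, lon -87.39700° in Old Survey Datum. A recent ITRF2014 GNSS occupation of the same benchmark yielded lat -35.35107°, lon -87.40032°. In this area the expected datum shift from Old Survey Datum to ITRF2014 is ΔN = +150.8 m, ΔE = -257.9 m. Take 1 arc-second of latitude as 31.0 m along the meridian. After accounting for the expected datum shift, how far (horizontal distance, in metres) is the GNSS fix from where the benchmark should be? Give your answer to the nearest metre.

Observed coordinate differences: Δφ = +0.00143°, Δλ = -0.00332°.
Converting to metres (1° lat = 111600 m, cos φ = 0.815608): observed ΔN = 159.6 m, observed ΔE = -302.2 m.
Subtracting the expected shift leaves a residual of 159.6 − (150.8) = 8.8 m north and -302.2 − (-257.9) = -44.3 m east.
Residual distance = √(8.8² + (-44.3)²) = 45.2 m.

45 m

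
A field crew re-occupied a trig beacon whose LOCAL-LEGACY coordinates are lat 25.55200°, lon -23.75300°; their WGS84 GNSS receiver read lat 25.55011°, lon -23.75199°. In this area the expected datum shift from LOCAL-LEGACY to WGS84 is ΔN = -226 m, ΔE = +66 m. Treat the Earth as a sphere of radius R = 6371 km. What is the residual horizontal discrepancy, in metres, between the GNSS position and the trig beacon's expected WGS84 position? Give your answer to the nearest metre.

39 m

Observed coordinate differences: Δφ = -0.00189°, Δλ = +0.00101°.
Converting to metres (1° lat = 111195 m, cos φ = 0.902194): observed ΔN = -210.2 m, observed ΔE = 101.3 m.
Subtracting the expected shift leaves a residual of -210.2 − (-226) = 15.8 m north and 101.3 − (66) = 35.3 m east.
Residual distance = √(15.8² + 35.3²) = 38.7 m.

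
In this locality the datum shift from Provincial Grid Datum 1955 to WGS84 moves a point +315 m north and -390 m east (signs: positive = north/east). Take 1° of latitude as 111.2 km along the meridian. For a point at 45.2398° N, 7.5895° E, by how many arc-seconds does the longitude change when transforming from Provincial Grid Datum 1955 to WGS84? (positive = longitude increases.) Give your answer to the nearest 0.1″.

Δλ = -17.9″

At latitude 45.2398°, cos φ = 0.704141.
1° of longitude at this latitude = 111.2 × cos φ = 78.30 km, so Δλ = -390.0 / 78300.5 = -0.0049808° = -17.931″.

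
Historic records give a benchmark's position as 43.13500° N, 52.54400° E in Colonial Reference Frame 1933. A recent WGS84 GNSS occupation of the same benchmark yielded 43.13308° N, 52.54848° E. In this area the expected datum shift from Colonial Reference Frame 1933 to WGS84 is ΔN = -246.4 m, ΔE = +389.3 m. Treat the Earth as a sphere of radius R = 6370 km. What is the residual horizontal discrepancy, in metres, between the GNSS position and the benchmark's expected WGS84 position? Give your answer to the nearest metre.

42 m

Observed coordinate differences: Δφ = -0.00192°, Δλ = +0.00448°.
Converting to metres (1° lat = 111177 m, cos φ = 0.729745): observed ΔN = -213.5 m, observed ΔE = 363.5 m.
Subtracting the expected shift leaves a residual of -213.5 − (-246.4) = 32.9 m north and 363.5 − (389.3) = -25.8 m east.
Residual distance = √(32.9² + (-25.8)²) = 41.9 m.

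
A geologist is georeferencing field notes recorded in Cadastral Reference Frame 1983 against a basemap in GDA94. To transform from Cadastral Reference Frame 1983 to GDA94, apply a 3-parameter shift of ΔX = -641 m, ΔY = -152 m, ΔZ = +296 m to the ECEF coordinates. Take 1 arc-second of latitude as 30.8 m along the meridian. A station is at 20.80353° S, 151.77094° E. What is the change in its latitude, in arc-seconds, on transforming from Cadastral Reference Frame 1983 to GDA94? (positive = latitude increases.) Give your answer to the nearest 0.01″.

sin φ = -0.355165, cos φ = 0.934804, sin λ = 0.472998, cos λ = -0.881064.
North component: ΔN = −sin φ cos λ·ΔX − sin φ sin λ·ΔY + cos φ·ΔZ = −(-0.355165)(-0.881064)(-641) − (-0.355165)(0.472998)(-152) + (0.934804)(296) = 451.75 m.
1° of latitude spans 3600 × 30.80 = 110880 m, so Δφ = 451.75 / 110880 × 3600 = 14.667″.

Δφ = 14.67″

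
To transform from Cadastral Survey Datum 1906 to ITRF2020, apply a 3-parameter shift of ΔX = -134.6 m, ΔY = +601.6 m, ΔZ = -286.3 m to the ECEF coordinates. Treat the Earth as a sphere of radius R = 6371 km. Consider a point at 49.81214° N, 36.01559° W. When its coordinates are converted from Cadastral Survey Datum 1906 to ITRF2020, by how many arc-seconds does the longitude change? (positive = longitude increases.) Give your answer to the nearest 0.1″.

sin φ = 0.763933, cos φ = 0.645296, sin λ = -0.588005, cos λ = 0.808857.
East component: ΔE = −sin λ·ΔX + cos λ·ΔY = −(-0.588005)(-134.6) + (0.808857)(601.6) = 407.46 m.
1° of latitude spans πR/180 = 111195 m; at latitude φ, 1° of longitude spans that × cos φ = 71753.6 m, so Δλ = 407.46 / 71753.6 × 3600 = 20.443″.

Δλ = 20.4″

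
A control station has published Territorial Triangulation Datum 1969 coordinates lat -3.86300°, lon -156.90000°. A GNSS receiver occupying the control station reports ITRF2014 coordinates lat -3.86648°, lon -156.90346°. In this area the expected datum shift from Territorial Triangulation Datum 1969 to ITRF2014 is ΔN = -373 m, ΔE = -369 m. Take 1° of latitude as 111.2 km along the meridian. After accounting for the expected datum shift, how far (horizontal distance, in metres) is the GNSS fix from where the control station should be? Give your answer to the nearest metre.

Observed coordinate differences: Δφ = -0.00348°, Δλ = -0.00346°.
Converting to metres (1° lat = 111200 m, cos φ = 0.997728): observed ΔN = -387.0 m, observed ΔE = -383.9 m.
Subtracting the expected shift leaves a residual of -387.0 − (-373) = -14.0 m north and -383.9 − (-369) = -14.9 m east.
Residual distance = √((-14.0)² + (-14.9)²) = 20.4 m.

20 m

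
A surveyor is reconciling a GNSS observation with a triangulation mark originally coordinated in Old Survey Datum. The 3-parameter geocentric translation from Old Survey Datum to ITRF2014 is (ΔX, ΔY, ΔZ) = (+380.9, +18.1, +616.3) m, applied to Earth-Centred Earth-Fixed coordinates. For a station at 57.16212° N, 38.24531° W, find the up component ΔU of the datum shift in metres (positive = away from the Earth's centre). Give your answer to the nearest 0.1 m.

At φ = 57.16212°, λ = -38.24531°: sin φ = 0.840208, cos φ = 0.542264, sin λ = -0.619030, cos λ = 0.785368.
ΔU = cos φ cos λ·ΔX + cos φ sin λ·ΔY + sin φ·ΔZ = (0.542264)(0.785368)(380.9) + (0.542264)(-0.619030)(18.1) + (0.840208)(616.3) = 673.96 m.

ΔU = 674.0 m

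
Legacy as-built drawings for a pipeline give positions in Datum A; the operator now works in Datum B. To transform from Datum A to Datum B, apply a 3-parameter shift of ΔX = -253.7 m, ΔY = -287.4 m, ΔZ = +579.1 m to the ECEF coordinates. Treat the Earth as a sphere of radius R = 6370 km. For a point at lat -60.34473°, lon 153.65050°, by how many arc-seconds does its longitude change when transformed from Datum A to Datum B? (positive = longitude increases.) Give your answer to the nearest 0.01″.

sin φ = -0.869018, cos φ = 0.494780, sin λ = 0.443846, cos λ = -0.896103.
East component: ΔE = −sin λ·ΔX + cos λ·ΔY = −(0.443846)(-253.7) + (-0.896103)(-287.4) = 370.14 m.
1° of latitude spans πR/180 = 111177 m; at latitude φ, 1° of longitude spans that × cos φ = 55008.4 m, so Δλ = 370.14 / 55008.4 × 3600 = 24.224″.

Δλ = 24.22″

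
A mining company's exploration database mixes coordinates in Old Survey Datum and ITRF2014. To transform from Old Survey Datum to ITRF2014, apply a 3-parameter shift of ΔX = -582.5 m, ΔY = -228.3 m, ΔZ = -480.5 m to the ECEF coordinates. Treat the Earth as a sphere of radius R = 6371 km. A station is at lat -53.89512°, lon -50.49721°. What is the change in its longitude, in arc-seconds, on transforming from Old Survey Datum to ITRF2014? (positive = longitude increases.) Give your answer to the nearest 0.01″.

sin φ = -0.807940, cos φ = 0.589265, sin λ = -0.771594, cos λ = 0.636116.
East component: ΔE = −sin λ·ΔX + cos λ·ΔY = −(-0.771594)(-582.5) + (0.636116)(-228.3) = -594.68 m.
1° of latitude spans πR/180 = 111195 m; at latitude φ, 1° of longitude spans that × cos φ = 65523.3 m, so Δλ = -594.68 / 65523.3 × 3600 = -32.673″.

Δλ = -32.67″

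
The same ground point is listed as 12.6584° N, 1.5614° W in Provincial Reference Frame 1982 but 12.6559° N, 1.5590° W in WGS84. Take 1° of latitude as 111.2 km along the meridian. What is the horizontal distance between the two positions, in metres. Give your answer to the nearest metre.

381 m

Δφ = 12.6559° − 12.6584° = -0.0025°; Δλ = -1.5590° − -1.5614° = +0.0024°.
ΔN = Δφ × 111200 = -278.0 m; ΔE = Δλ × 111200 × cos(12.6584°) = +0.0024 × 111200 × 0.975694 = 260.4 m.
Distance = √(ΔE² + ΔN²) = √(260.4² + (-278.0)²) = 380.9 m.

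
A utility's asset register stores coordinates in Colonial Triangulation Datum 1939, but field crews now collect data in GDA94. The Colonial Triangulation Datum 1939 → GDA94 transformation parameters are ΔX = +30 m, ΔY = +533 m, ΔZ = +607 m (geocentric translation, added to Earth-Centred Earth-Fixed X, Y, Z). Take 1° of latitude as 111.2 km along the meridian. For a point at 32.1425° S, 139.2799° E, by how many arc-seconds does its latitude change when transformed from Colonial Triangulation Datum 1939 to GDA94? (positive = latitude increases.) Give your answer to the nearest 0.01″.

sin φ = -0.532027, cos φ = 0.846728, sin λ = 0.652364, cos λ = -0.757906.
North component: ΔN = −sin φ cos λ·ΔX − sin φ sin λ·ΔY + cos φ·ΔZ = −(-0.532027)(-0.757906)(30) − (-0.532027)(0.652364)(533) + (0.846728)(607) = 686.86 m.
1° of latitude spans 111200 m, so Δφ = 686.86 / 111200 × 3600 = 22.236″.

Δφ = 22.24″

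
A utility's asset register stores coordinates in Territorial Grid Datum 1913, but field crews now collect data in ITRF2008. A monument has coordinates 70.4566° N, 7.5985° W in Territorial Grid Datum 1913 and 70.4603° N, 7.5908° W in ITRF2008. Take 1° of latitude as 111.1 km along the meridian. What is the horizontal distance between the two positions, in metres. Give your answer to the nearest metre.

501 m

Δφ = 70.4603° − 70.4566° = +0.0037°; Δλ = -7.5908° − -7.5985° = +0.0077°.
ΔN = Δφ × 111100 = 411.1 m; ΔE = Δλ × 111100 × cos(70.4566°) = +0.0077 × 111100 × 0.334521 = 286.2 m.
Distance = √(ΔE² + ΔN²) = √(286.2² + 411.1²) = 500.9 m.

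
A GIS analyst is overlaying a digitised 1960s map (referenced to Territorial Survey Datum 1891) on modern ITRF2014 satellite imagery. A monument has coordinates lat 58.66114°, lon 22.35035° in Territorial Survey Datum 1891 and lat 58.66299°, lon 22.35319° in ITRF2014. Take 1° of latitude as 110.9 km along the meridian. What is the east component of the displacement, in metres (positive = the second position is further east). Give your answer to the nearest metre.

ΔE = 164 m

Δφ = 58.66299° − 58.66114° = +0.00185°; Δλ = 22.35319° − 22.35035° = +0.00284°.
ΔN = Δφ × 110900 = 205.2 m; ΔE = Δλ × 110900 × cos(58.66114°) = +0.00284 × 110900 × 0.520099 = 163.8 m.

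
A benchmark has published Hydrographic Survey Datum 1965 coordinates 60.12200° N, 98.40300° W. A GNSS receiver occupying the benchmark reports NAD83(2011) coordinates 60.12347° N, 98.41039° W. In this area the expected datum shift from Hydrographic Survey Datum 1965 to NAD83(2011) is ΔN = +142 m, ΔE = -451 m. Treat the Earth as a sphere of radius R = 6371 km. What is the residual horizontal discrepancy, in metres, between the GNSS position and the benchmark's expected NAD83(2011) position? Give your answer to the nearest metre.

Observed coordinate differences: Δφ = +0.00147°, Δλ = -0.00739°.
Converting to metres (1° lat = 111195 m, cos φ = 0.498155): observed ΔN = 163.5 m, observed ΔE = -409.3 m.
Subtracting the expected shift leaves a residual of 163.5 − (142) = 21.5 m north and -409.3 − (-451) = 41.7 m east.
Residual distance = √(21.5² + 41.7²) = 46.9 m.

47 m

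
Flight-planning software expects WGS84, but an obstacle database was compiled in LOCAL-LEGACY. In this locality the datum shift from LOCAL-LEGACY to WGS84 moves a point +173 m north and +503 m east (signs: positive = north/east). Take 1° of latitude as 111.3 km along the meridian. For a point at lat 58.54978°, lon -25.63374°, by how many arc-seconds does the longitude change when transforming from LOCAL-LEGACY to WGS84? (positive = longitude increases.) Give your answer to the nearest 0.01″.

At latitude 58.54978°, cos φ = 0.521758.
1° of longitude at this latitude = 111.3 × cos φ = 58.07 km, so Δλ = 503.0 / 58071.6 = 0.0086617° = 31.182″.

Δλ = 31.18″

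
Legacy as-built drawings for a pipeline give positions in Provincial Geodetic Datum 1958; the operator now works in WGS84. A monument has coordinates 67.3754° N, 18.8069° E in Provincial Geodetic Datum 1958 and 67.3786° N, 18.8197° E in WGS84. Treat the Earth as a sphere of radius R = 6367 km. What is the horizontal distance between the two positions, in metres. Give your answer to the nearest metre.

653 m

Δφ = 67.3786° − 67.3754° = +0.0032°; Δλ = 18.8197° − 18.8069° = +0.0128°.
1° along a meridian = πR/180 = 111125 m.
ΔN = Δφ × 111125 = 355.6 m; ΔE = Δλ × 111125 × cos(67.3754°) = +0.0128 × 111125 × 0.384692 = 547.2 m.
Distance = √(ΔE² + ΔN²) = √(547.2² + 355.6²) = 652.6 m.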